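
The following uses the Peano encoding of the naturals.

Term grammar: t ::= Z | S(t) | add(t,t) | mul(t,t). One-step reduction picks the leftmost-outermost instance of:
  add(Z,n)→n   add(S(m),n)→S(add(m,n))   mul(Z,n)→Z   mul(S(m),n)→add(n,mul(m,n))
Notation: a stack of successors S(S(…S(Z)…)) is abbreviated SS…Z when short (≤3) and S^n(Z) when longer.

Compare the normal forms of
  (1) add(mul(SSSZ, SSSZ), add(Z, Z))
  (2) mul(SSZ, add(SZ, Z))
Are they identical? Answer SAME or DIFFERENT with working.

Term A:
  start: add(mul(SSSZ, SSSZ), add(Z, Z))
  →1  add(add(SSSZ, mul(SSZ, SSSZ)), add(Z, Z))
  →2  add(S(add(SSZ, mul(SSZ, SSSZ))), add(Z, Z))
  →3  S(add(add(SSZ, mul(SSZ, SSSZ)), add(Z, Z)))
  →4  S(add(S(add(SZ, mul(SSZ, SSSZ))), add(Z, Z)))
  →5  S(S(add(add(SZ, mul(SSZ, SSSZ)), add(Z, Z))))
  →6  S(S(add(S(add(Z, mul(SSZ, SSSZ))), add(Z, Z))))
  →7  S(S(S(add(add(Z, mul(SSZ, SSSZ)), add(Z, Z)))))
  →8  S(S(S(add(mul(SSZ, SSSZ), add(Z, Z)))))
  →9  S(S(S(add(add(SSSZ, mul(SZ, SSSZ)), add(Z, Z)))))
  →10  S(S(S(add(S(add(SSZ, mul(SZ, SSSZ))), add(Z, Z)))))
  →11  S(S(S(S(add(add(SSZ, mul(SZ, SSSZ)), add(Z, Z))))))
  →12  S(S(S(S(add(S(add(SZ, mul(SZ, SSSZ))), add(Z, Z))))))
  →13  S(S(S(S(S(add(add(SZ, mul(SZ, SSSZ)), add(Z, Z)))))))
  →14  S(S(S(S(S(add(S(add(Z, mul(SZ, SSSZ))), add(Z, Z)))))))
  →15  S(S(S(S(S(S(add(add(Z, mul(SZ, SSSZ)), add(Z, Z))))))))
  →16  S(S(S(S(S(S(add(mul(SZ, SSSZ), add(Z, Z))))))))
  →17  S(S(S(S(S(S(add(add(SSSZ, mul(Z, SSSZ)), add(Z, Z))))))))
  →18  S(S(S(S(S(S(add(S(add(SSZ, mul(Z, SSSZ))), add(Z, Z))))))))
  →19  S(S(S(S(S(S(S(add(add(SSZ, mul(Z, SSSZ)), add(Z, Z)))))))))
  →20  S(S(S(S(S(S(S(add(S(add(SZ, mul(Z, SSSZ))), add(Z, Z)))))))))
  →21  S(S(S(S(S(S(S(S(add(add(SZ, mul(Z, SSSZ)), add(Z, Z))))))))))
  →22  S(S(S(S(S(S(S(S(add(S(add(Z, mul(Z, SSSZ))), add(Z, Z))))))))))
  →23  S(S(S(S(S(S(S(S(S(add(add(Z, mul(Z, SSSZ)), add(Z, Z)))))))))))
  →24  S(S(S(S(S(S(S(S(S(add(mul(Z, SSSZ), add(Z, Z)))))))))))
  →25  S(S(S(S(S(S(S(S(S(add(Z, add(Z, Z)))))))))))
  →26  S(S(S(S(S(S(S(S(S(add(Z, Z))))))))))
  →27  S^9(Z)

Term B:
  start: mul(SSZ, add(SZ, Z))
  →1  add(add(SZ, Z), mul(SZ, add(SZ, Z)))
  →2  add(S(add(Z, Z)), mul(SZ, add(SZ, Z)))
  →3  S(add(add(Z, Z), mul(SZ, add(SZ, Z))))
  →4  S(add(Z, mul(SZ, add(SZ, Z))))
  →5  S(mul(SZ, add(SZ, Z)))
  →6  S(add(add(SZ, Z), mul(Z, add(SZ, Z))))
  →7  S(add(S(add(Z, Z)), mul(Z, add(SZ, Z))))
  →8  S(S(add(add(Z, Z), mul(Z, add(SZ, Z)))))
  →9  S(S(add(Z, mul(Z, add(SZ, Z)))))
  →10  S(S(mul(Z, add(SZ, Z))))
  →11  SSZ

Answer: DIFFERENT — A ⇓ S^9(Z), B ⇓ SSZ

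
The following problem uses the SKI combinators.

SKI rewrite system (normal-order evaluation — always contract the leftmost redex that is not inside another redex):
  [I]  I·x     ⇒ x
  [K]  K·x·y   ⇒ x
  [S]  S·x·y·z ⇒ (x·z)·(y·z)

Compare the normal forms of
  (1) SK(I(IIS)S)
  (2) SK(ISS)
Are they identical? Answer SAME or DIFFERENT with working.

Answer: SAME — A ⇓ SK(SS), B ⇓ SK(SS)

Reduction:
Term A:
  start: SK(I(IIS)S)
  →1  SK(IISS)
  →2  SK(ISS)
  →3  SK(SS)

Term B:
  start: SK(ISS)
  →1  SK(SS)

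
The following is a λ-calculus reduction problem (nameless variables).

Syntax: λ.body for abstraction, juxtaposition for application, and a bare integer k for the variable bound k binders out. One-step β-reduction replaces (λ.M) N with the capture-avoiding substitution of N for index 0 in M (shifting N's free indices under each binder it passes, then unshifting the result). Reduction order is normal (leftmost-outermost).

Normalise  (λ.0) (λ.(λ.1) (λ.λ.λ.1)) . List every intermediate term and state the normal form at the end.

Answer: normal form = λ.0  (in 2 steps)

Working:
  start: (λ.0) (λ.(λ.1) (λ.λ.λ.1))
  →1  λ.(λ.1) (λ.λ.λ.1)
  →2  λ.0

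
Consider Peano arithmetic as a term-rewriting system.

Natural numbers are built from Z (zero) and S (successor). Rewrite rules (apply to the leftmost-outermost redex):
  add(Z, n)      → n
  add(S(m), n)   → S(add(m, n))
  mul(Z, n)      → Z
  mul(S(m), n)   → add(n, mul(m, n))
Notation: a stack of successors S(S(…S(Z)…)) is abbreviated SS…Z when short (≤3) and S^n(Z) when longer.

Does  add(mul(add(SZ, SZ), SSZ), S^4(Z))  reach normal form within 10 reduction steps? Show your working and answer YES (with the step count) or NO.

Answer: NO — after 10 steps the term is S(S(add(S(add(SZ, mul(Z, SSZ))), S^4(Z)))), not yet normal

Working:
  start: add(mul(add(SZ, SZ), SSZ), S^4(Z))
  →1  add(mul(S(add(Z, SZ)), SSZ), S^4(Z))
  →2  add(add(SSZ, mul(add(Z, SZ), SSZ)), S^4(Z))
  →3  add(S(add(SZ, mul(add(Z, SZ), SSZ))), S^4(Z))
  →4  S(add(add(SZ, mul(add(Z, SZ), SSZ)), S^4(Z)))
  →5  S(add(S(add(Z, mul(add(Z, SZ), SSZ))), S^4(Z)))
  →6  S(S(add(add(Z, mul(add(Z, SZ), SSZ)), S^4(Z))))
  →7  S(S(add(mul(add(Z, SZ), SSZ), S^4(Z))))
  →8  S(S(add(mul(SZ, SSZ), S^4(Z))))
  →9  S(S(add(add(SSZ, mul(Z, SSZ)), S^4(Z))))
  →10  S(S(add(S(add(SZ, mul(Z, SSZ))), S^4(Z))))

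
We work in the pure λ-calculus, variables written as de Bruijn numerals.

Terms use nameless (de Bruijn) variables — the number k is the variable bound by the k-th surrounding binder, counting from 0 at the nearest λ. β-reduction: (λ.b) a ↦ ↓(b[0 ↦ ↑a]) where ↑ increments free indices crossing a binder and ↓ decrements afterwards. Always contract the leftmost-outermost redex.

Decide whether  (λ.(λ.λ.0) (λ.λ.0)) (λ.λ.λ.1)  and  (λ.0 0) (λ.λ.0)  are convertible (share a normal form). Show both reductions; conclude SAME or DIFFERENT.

Answer: SAME — A ⇓ λ.0, B ⇓ λ.0

Derivation:
Term A:
  start: (λ.(λ.λ.0) (λ.λ.0)) (λ.λ.λ.1)
  step 1: (λ.λ.0) (λ.λ.0)
  step 2: λ.0

Term B:
  start: (λ.0 0) (λ.λ.0)
  step 1: (λ.λ.0) (λ.λ.0)
  step 2: λ.0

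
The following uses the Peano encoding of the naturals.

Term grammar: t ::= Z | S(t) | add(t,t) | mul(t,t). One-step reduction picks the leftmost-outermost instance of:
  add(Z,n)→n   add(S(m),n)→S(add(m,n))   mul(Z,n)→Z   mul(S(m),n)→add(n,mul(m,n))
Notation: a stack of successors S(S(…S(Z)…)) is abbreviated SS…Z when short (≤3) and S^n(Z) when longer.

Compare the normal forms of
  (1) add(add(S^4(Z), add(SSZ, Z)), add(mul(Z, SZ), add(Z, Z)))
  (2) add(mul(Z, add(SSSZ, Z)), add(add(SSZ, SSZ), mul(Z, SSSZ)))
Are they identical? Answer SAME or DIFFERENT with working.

Answer: DIFFERENT — A ⇓ S^6(Z), B ⇓ S^4(Z)

Derivation:
Term A:
  start: add(add(S^4(Z), add(SSZ, Z)), add(mul(Z, SZ), add(Z, Z)))
  →1  add(S(add(SSSZ, add(SSZ, Z))), add(mul(Z, SZ), add(Z, Z)))
  →2  S(add(add(SSSZ, add(SSZ, Z)), add(mul(Z, SZ), add(Z, Z))))
  →3  S(add(S(add(SSZ, add(SSZ, Z))), add(mul(Z, SZ), add(Z, Z))))
  →4  S(S(add(add(SSZ, add(SSZ, Z)), add(mul(Z, SZ), add(Z, Z)))))
  →5  S(S(add(S(add(SZ, add(SSZ, Z))), add(mul(Z, SZ), add(Z, Z)))))
  →6  S(S(S(add(add(SZ, add(SSZ, Z)), add(mul(Z, SZ), add(Z, Z))))))
  →7  S(S(S(add(S(add(Z, add(SSZ, Z))), add(mul(Z, SZ), add(Z, Z))))))
  →8  S(S(S(S(add(add(Z, add(SSZ, Z)), add(mul(Z, SZ), add(Z, Z)))))))
  →9  S(S(S(S(add(add(SSZ, Z), add(mul(Z, SZ), add(Z, Z)))))))
  →10  S(S(S(S(add(S(add(SZ, Z)), add(mul(Z, SZ), add(Z, Z)))))))
  →11  S(S(S(S(S(add(add(SZ, Z), add(mul(Z, SZ), add(Z, Z))))))))
  →12  S(S(S(S(S(add(S(add(Z, Z)), add(mul(Z, SZ), add(Z, Z))))))))
  →13  S(S(S(S(S(S(add(add(Z, Z), add(mul(Z, SZ), add(Z, Z)))))))))
  →14  S(S(S(S(S(S(add(Z, add(mul(Z, SZ), add(Z, Z)))))))))
  →15  S(S(S(S(S(S(add(mul(Z, SZ), add(Z, Z))))))))
  →16  S(S(S(S(S(S(add(Z, add(Z, Z))))))))
  →17  S(S(S(S(S(S(add(Z, Z)))))))
  →18  S^6(Z)

Term B:
  start: add(mul(Z, add(SSSZ, Z)), add(add(SSZ, SSZ), mul(Z, SSSZ)))
  →1  add(Z, add(add(SSZ, SSZ), mul(Z, SSSZ)))
  →2  add(add(SSZ, SSZ), mul(Z, SSSZ))
  →3  add(S(add(SZ, SSZ)), mul(Z, SSSZ))
  →4  S(add(add(SZ, SSZ), mul(Z, SSSZ)))
  →5  S(add(S(add(Z, SSZ)), mul(Z, SSSZ)))
  →6  S(S(add(add(Z, SSZ), mul(Z, SSSZ))))
  →7  S(S(add(SSZ, mul(Z, SSSZ))))
  →8  S(S(S(add(SZ, mul(Z, SSSZ)))))
  →9  S(S(S(S(add(Z, mul(Z, SSSZ))))))
  →10  S(S(S(S(mul(Z, SSSZ)))))
  →11  S^4(Z)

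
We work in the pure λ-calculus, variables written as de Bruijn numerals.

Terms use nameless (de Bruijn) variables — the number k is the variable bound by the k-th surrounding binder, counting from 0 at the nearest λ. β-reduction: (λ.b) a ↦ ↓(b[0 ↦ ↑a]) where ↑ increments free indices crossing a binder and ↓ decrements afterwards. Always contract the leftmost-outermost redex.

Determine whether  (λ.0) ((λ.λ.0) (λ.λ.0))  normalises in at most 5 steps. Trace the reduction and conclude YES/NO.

  start: (λ.0) ((λ.λ.0) (λ.λ.0))
  [1] (λ.λ.0) (λ.λ.0)
  [2] λ.0

Answer: YES — reaches normal form λ.0 in 2 ≤ 5 steps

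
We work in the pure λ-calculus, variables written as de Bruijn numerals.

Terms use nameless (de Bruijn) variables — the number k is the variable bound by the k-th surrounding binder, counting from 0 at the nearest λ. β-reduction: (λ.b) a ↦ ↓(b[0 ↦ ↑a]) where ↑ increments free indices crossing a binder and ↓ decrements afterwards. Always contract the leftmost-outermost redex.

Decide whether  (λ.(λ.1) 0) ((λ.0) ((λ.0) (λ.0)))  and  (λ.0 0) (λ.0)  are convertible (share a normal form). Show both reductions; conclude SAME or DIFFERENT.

Term A:
  start: (λ.(λ.1) 0) ((λ.0) ((λ.0) (λ.0)))
  →1  (λ.(λ.0) ((λ.0) (λ.0))) ((λ.0) ((λ.0) (λ.0)))
  →2  (λ.0) ((λ.0) (λ.0))
  →3  (λ.0) (λ.0)
  →4  λ.0

Term B:
  start: (λ.0 0) (λ.0)
  →1  (λ.0) (λ.0)
  →2  λ.0

Answer: SAME — A ⇓ λ.0, B ⇓ λ.0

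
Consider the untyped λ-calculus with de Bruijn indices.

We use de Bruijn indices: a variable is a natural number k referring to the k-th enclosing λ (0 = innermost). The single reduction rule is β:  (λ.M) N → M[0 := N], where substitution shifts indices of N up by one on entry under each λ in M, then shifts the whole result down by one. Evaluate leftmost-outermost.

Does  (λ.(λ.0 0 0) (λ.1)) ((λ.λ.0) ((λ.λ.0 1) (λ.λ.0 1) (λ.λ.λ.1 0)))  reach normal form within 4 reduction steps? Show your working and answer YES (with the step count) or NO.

Answer: NO — after 4 steps the term is (λ.0) (λ.(λ.λ.0) ((λ.λ.0 1) (λ.λ.0 1) (λ.λ.λ.1 0))), not yet normal

Reduction:
  start: (λ.(λ.0 0 0) (λ.1)) ((λ.λ.0) ((λ.λ.0 1) (λ.λ.0 1) (λ.λ.λ.1 0)))
  [1] (λ.0 0 0) (λ.(λ.λ.0) ((λ.λ.0 1) (λ.λ.0 1) (λ.λ.λ.1 0)))
  [2] (λ.(λ.λ.0) ((λ.λ.0 1) (λ.λ.0 1) (λ.λ.λ.1 0))) (λ.(λ.λ.0) ((λ.λ.0 1) (λ.λ.0 1) (λ.λ.λ.1 0))) (λ.(λ.λ.0) ((λ.λ.0 1) (λ.λ.0 1) (λ.λ.λ.1 0)))
  [3] (λ.λ.0) ((λ.λ.0 1) (λ.λ.0 1) (λ.λ.λ.1 0)) (λ.(λ.λ.0) ((λ.λ.0 1) (λ.λ.0 1) (λ.λ.λ.1 0)))
  [4] (λ.0) (λ.(λ.λ.0) ((λ.λ.0 1) (λ.λ.0 1) (λ.λ.λ.1 0)))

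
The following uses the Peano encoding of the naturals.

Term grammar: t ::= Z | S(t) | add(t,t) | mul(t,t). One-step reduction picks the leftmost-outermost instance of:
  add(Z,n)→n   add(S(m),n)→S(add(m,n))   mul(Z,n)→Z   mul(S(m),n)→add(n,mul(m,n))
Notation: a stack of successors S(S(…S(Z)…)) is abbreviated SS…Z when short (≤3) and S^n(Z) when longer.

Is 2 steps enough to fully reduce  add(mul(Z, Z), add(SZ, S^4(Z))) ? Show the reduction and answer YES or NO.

Answer: NO — after 2 steps the term is add(SZ, S^4(Z)), not yet normal

Working:
  start: add(mul(Z, Z), add(SZ, S^4(Z)))
  [1] add(Z, add(SZ, S^4(Z)))
  [2] add(SZ, S^4(Z))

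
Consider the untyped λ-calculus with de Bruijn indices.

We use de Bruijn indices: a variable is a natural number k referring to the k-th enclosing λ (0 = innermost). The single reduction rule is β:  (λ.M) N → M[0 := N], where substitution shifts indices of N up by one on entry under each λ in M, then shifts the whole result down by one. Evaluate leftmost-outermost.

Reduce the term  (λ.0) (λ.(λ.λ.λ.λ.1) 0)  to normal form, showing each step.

  start: (λ.0) (λ.(λ.λ.λ.λ.1) 0)
  [1] λ.(λ.λ.λ.λ.1) 0
  [2] λ.λ.λ.λ.1

Answer: normal form = λ.λ.λ.λ.1  (in 2 steps)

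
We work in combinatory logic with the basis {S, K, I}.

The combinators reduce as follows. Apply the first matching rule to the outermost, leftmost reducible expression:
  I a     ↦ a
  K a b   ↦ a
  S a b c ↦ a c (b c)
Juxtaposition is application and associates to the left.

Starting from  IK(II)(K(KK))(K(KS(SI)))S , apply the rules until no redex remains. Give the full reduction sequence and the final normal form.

Answer: normal form = S  (in 6 steps)

Reduction:
  start: IK(II)(K(KK))(K(KS(SI)))S
  →1  K(II)(K(KK))(K(KS(SI)))S
  →2  II(K(KS(SI)))S
  →3  I(K(KS(SI)))S
  →4  K(KS(SI))S
  →5  KS(SI)
  →6  S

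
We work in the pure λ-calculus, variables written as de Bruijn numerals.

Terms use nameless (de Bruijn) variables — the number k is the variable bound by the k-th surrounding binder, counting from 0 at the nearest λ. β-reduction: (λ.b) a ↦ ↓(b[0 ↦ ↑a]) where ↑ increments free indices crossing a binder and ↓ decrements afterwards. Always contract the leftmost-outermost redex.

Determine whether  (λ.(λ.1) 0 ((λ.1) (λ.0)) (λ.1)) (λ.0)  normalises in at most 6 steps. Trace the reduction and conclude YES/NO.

  start: (λ.(λ.1) 0 ((λ.1) (λ.0)) (λ.1)) (λ.0)
  [1] (λ.λ.0) (λ.0) ((λ.λ.0) (λ.0)) (λ.λ.0)
  [2] (λ.0) ((λ.λ.0) (λ.0)) (λ.λ.0)
  [3] (λ.λ.0) (λ.0) (λ.λ.0)
  [4] (λ.0) (λ.λ.0)
  [5] λ.λ.0

Answer: YES — reaches normal form λ.λ.0 in 5 ≤ 6 steps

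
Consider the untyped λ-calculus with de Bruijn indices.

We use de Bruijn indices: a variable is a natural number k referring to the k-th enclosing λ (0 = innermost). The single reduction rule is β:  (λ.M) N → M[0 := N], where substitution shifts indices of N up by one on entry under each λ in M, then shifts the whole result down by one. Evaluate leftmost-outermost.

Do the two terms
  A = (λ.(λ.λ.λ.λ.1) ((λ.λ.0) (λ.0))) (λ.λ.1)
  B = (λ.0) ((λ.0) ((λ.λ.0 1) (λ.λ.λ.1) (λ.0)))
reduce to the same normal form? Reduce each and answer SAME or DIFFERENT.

Term A:
  start: (λ.(λ.λ.λ.λ.1) ((λ.λ.0) (λ.0))) (λ.λ.1)
  →1  (λ.λ.λ.λ.1) ((λ.λ.0) (λ.0))
  →2  λ.λ.λ.1

Term B:
  start: (λ.0) ((λ.0) ((λ.λ.0 1) (λ.λ.λ.1) (λ.0)))
  →1  (λ.0) ((λ.λ.0 1) (λ.λ.λ.1) (λ.0))
  →2  (λ.λ.0 1) (λ.λ.λ.1) (λ.0)
  →3  (λ.0 (λ.λ.λ.1)) (λ.0)
  →4  (λ.0) (λ.λ.λ.1)
  →5  λ.λ.λ.1

Answer: SAME — A ⇓ λ.λ.λ.1, B ⇓ λ.λ.λ.1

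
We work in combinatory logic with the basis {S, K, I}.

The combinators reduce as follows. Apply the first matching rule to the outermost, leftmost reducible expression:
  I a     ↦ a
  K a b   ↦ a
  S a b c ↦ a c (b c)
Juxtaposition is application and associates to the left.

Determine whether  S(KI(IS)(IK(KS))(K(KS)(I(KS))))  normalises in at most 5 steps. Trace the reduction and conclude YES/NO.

  start: S(KI(IS)(IK(KS))(K(KS)(I(KS))))
  step 1: S(I(IK(KS))(K(KS)(I(KS))))
  step 2: S(IK(KS)(K(KS)(I(KS))))
  step 3: S(K(KS)(K(KS)(I(KS))))
  step 4: S(KS)

Answer: YES — reaches normal form S(KS) in 4 ≤ 5 steps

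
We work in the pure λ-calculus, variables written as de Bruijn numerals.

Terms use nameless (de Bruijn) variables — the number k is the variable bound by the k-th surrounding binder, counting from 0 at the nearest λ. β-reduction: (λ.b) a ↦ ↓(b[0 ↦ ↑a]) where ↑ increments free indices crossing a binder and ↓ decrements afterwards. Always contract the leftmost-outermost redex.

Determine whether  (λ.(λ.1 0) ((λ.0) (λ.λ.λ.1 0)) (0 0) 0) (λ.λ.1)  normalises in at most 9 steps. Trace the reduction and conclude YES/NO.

  start: (λ.(λ.1 0) ((λ.0) (λ.λ.λ.1 0)) (0 0) 0) (λ.λ.1)
  →1  (λ.(λ.λ.1) 0) ((λ.0) (λ.λ.λ.1 0)) ((λ.λ.1) (λ.λ.1)) (λ.λ.1)
  →2  (λ.λ.1) ((λ.0) (λ.λ.λ.1 0)) ((λ.λ.1) (λ.λ.1)) (λ.λ.1)
  →3  (λ.(λ.0) (λ.λ.λ.1 0)) ((λ.λ.1) (λ.λ.1)) (λ.λ.1)
  →4  (λ.0) (λ.λ.λ.1 0) (λ.λ.1)
  →5  (λ.λ.λ.1 0) (λ.λ.1)
  →6  λ.λ.1 0

Answer: YES — reaches normal form λ.λ.1 0 in 6 ≤ 9 steps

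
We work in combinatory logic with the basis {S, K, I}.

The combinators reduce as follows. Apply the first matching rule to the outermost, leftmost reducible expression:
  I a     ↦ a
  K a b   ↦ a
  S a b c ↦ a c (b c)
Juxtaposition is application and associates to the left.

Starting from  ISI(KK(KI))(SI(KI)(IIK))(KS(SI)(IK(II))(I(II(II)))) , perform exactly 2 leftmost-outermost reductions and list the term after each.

Answer: after 2 steps: I(SI(KI)(IIK))(KK(KI)(SI(KI)(IIK)))(KS(SI)(IK(II))(I(II(II))))

Derivation:
  start: ISI(KK(KI))(SI(KI)(IIK))(KS(SI)(IK(II))(I(II(II))))
  [1] SI(KK(KI))(SI(KI)(IIK))(KS(SI)(IK(II))(I(II(II))))
  [2] I(SI(KI)(IIK))(KK(KI)(SI(KI)(IIK)))(KS(SI)(IK(II))(I(II(II))))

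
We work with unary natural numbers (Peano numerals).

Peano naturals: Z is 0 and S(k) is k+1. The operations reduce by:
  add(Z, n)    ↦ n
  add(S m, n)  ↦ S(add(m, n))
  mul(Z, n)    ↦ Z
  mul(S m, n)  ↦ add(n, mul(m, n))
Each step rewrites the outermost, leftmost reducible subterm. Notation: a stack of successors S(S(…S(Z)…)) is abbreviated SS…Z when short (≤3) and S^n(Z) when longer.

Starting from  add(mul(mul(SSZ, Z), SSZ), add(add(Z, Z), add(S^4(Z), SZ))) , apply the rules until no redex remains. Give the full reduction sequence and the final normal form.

  start: add(mul(mul(SSZ, Z), SSZ), add(add(Z, Z), add(S^4(Z), SZ)))
  step 1: add(mul(add(Z, mul(SZ, Z)), SSZ), add(add(Z, Z), add(S^4(Z), SZ)))
  step 2: add(mul(mul(SZ, Z), SSZ), add(add(Z, Z), add(S^4(Z), SZ)))
  step 3: add(mul(add(Z, mul(Z, Z)), SSZ), add(add(Z, Z), add(S^4(Z), SZ)))
  step 4: add(mul(mul(Z, Z), SSZ), add(add(Z, Z), add(S^4(Z), SZ)))
  step 5: add(mul(Z, SSZ), add(add(Z, Z), add(S^4(Z), SZ)))
  step 6: add(Z, add(add(Z, Z), add(S^4(Z), SZ)))
  step 7: add(add(Z, Z), add(S^4(Z), SZ))
  step 8: add(Z, add(S^4(Z), SZ))
  step 9: add(S^4(Z), SZ)
  step 10: S(add(SSSZ, SZ))
  step 11: S(S(add(SSZ, SZ)))
  step 12: S(S(S(add(SZ, SZ))))
  step 13: S(S(S(S(add(Z, SZ)))))
  step 14: S^5(Z)

Answer: normal form = S^5(Z)  (in 14 steps)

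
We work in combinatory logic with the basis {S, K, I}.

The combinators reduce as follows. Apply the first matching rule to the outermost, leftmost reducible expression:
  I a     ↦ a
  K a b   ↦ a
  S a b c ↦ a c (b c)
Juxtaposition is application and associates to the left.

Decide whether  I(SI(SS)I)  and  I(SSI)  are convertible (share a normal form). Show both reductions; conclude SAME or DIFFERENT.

Answer: SAME — A ⇓ SSI, B ⇓ SSI

Working:
Term A:
  start: I(SI(SS)I)
  step 1: SI(SS)I
  step 2: II(SSI)
  step 3: I(SSI)
  step 4: SSI

Term B:
  start: I(SSI)
  step 1: SSI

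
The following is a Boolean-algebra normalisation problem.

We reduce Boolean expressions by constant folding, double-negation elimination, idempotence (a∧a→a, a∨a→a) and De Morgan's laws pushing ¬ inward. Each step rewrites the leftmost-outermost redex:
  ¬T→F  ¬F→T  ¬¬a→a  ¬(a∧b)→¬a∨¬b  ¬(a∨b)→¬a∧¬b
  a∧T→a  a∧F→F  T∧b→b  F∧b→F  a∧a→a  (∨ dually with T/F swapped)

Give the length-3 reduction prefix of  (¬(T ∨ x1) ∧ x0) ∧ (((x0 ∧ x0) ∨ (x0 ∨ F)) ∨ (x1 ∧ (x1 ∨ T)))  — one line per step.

  start: (¬(T ∨ x1) ∧ x0) ∧ (((x0 ∧ x0) ∨ (x0 ∨ F)) ∨ (x1 ∧ (x1 ∨ T)))
  step 1: ((¬T ∧ ¬x1) ∧ x0) ∧ (((x0 ∧ x0) ∨ (x0 ∨ F)) ∨ (x1 ∧ (x1 ∨ T)))
  step 2: ((F ∧ ¬x1) ∧ x0) ∧ (((x0 ∧ x0) ∨ (x0 ∨ F)) ∨ (x1 ∧ (x1 ∨ T)))
  step 3: (F ∧ x0) ∧ (((x0 ∧ x0) ∨ (x0 ∨ F)) ∨ (x1 ∧ (x1 ∨ T)))

Answer: after 3 steps: (F ∧ x0) ∧ (((x0 ∧ x0) ∨ (x0 ∨ F)) ∨ (x1 ∧ (x1 ∨ T)))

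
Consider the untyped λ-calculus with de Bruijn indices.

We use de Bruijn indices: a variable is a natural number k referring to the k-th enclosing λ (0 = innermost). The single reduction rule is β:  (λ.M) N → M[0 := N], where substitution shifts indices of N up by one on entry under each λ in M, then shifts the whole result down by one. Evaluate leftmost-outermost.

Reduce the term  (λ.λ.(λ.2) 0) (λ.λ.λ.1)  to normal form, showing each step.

Answer: normal form = λ.λ.λ.λ.1  (in 2 steps)

Derivation:
  start: (λ.λ.(λ.2) 0) (λ.λ.λ.1)
  step 1: λ.(λ.λ.λ.λ.1) 0
  step 2: λ.λ.λ.λ.1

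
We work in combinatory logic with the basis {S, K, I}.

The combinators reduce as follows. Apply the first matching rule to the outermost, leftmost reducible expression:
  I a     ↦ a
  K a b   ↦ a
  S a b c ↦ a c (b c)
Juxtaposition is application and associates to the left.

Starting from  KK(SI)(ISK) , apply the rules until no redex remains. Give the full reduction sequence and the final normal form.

  start: KK(SI)(ISK)
  →1  K(ISK)
  →2  K(SK)

Answer: normal form = K(SK)  (in 2 steps)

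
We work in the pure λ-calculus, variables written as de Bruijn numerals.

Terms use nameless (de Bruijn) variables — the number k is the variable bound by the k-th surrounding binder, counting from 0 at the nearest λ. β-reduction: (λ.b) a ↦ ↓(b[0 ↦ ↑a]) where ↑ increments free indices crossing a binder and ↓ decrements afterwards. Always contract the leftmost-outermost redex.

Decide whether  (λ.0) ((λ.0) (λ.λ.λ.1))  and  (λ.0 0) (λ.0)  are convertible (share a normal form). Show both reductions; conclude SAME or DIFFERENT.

Term A:
  start: (λ.0) ((λ.0) (λ.λ.λ.1))
  →1  (λ.0) (λ.λ.λ.1)
  →2  λ.λ.λ.1

Term B:
  start: (λ.0 0) (λ.0)
  →1  (λ.0) (λ.0)
  →2  λ.0

Answer: DIFFERENT — A ⇓ λ.λ.λ.1, B ⇓ λ.0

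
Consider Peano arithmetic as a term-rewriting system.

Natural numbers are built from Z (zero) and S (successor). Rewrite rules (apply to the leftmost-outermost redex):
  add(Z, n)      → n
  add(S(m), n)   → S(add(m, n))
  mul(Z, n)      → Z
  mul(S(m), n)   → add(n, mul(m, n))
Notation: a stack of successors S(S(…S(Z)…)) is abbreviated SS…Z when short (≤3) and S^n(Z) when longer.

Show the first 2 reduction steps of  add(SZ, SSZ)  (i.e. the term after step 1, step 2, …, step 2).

  start: add(SZ, SSZ)
  [1] S(add(Z, SSZ))
  [2] SSSZ

Answer: after 2 steps: SSSZ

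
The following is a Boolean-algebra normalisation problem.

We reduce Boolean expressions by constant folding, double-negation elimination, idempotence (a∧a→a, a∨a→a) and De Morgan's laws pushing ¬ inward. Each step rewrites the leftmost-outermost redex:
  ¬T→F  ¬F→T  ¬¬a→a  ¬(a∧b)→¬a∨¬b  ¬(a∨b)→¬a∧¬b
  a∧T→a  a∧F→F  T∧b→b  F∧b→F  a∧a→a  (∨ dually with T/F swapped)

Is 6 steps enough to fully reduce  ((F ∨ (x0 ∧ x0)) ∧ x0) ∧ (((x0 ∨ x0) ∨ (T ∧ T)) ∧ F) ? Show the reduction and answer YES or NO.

Answer: YES — reaches normal form F in 5 ≤ 6 steps

Working:
  start: ((F ∨ (x0 ∧ x0)) ∧ x0) ∧ (((x0 ∨ x0) ∨ (T ∧ T)) ∧ F)
  →1  ((x0 ∧ x0) ∧ x0) ∧ (((x0 ∨ x0) ∨ (T ∧ T)) ∧ F)
  →2  (x0 ∧ x0) ∧ (((x0 ∨ x0) ∨ (T ∧ T)) ∧ F)
  →3  x0 ∧ (((x0 ∨ x0) ∨ (T ∧ T)) ∧ F)
  →4  x0 ∧ F
  →5  F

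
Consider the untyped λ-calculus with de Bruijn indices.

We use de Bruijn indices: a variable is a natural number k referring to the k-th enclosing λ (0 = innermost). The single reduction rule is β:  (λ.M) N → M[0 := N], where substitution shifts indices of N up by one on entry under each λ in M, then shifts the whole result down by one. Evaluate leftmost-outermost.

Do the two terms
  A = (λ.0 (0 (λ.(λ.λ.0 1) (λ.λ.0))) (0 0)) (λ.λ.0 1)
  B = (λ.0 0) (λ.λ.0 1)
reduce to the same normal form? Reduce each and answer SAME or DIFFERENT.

Term A:
  start: (λ.0 (0 (λ.(λ.λ.0 1) (λ.λ.0))) (0 0)) (λ.λ.0 1)
  [1] (λ.λ.0 1) ((λ.λ.0 1) (λ.(λ.λ.0 1) (λ.λ.0))) ((λ.λ.0 1) (λ.λ.0 1))
  [2] (λ.0 ((λ.λ.0 1) (λ.(λ.λ.0 1) (λ.λ.0)))) ((λ.λ.0 1) (λ.λ.0 1))
  [3] (λ.λ.0 1) (λ.λ.0 1) ((λ.λ.0 1) (λ.(λ.λ.0 1) (λ.λ.0)))
  [4] (λ.0 (λ.λ.0 1)) ((λ.λ.0 1) (λ.(λ.λ.0 1) (λ.λ.0)))
  [5] (λ.λ.0 1) (λ.(λ.λ.0 1) (λ.λ.0)) (λ.λ.0 1)
  [6] (λ.0 (λ.(λ.λ.0 1) (λ.λ.0))) (λ.λ.0 1)
  [7] (λ.λ.0 1) (λ.(λ.λ.0 1) (λ.λ.0))
  [8] λ.0 (λ.(λ.λ.0 1) (λ.λ.0))
  [9] λ.0 (λ.λ.0 (λ.λ.0))

Term B:
  start: (λ.0 0) (λ.λ.0 1)
  [1] (λ.λ.0 1) (λ.λ.0 1)
  [2] λ.0 (λ.λ.0 1)

Answer: DIFFERENT — A ⇓ λ.0 (λ.λ.0 (λ.λ.0)), B ⇓ λ.0 (λ.λ.0 1)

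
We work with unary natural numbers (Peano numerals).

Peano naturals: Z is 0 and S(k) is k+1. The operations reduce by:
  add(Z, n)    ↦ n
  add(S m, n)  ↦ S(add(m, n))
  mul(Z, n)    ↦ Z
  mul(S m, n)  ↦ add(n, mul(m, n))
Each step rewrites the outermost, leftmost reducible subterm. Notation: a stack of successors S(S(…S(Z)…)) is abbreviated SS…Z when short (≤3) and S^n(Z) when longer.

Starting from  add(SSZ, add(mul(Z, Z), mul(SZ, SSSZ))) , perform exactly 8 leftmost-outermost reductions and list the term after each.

  start: add(SSZ, add(mul(Z, Z), mul(SZ, SSSZ)))
  [1] S(add(SZ, add(mul(Z, Z), mul(SZ, SSSZ))))
  [2] S(S(add(Z, add(mul(Z, Z), mul(SZ, SSSZ)))))
  [3] S(S(add(mul(Z, Z), mul(SZ, SSSZ))))
  [4] S(S(add(Z, mul(SZ, SSSZ))))
  [5] S(S(mul(SZ, SSSZ)))
  [6] S(S(add(SSSZ, mul(Z, SSSZ))))
  [7] S(S(S(add(SSZ, mul(Z, SSSZ)))))
  [8] S(S(S(S(add(SZ, mul(Z, SSSZ))))))

Answer: after 8 steps: S(S(S(S(add(SZ, mul(Z, SSSZ))))))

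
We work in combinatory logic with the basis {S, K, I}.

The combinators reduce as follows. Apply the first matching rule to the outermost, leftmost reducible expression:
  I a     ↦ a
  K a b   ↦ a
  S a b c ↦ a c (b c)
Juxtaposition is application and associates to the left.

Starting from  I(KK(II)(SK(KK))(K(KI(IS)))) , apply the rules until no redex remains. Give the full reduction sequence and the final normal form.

  start: I(KK(II)(SK(KK))(K(KI(IS))))
  →1  KK(II)(SK(KK))(K(KI(IS)))
  →2  K(SK(KK))(K(KI(IS)))
  →3  SK(KK)

Answer: normal form = SK(KK)  (in 3 steps)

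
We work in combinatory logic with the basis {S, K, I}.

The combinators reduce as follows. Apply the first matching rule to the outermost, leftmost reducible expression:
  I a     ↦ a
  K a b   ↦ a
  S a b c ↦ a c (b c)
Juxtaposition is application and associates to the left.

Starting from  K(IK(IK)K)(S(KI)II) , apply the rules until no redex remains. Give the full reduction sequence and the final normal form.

  start: K(IK(IK)K)(S(KI)II)
  →1  IK(IK)K
  →2  K(IK)K
  →3  IK
  →4  K

Answer: normal form = K  (in 4 steps)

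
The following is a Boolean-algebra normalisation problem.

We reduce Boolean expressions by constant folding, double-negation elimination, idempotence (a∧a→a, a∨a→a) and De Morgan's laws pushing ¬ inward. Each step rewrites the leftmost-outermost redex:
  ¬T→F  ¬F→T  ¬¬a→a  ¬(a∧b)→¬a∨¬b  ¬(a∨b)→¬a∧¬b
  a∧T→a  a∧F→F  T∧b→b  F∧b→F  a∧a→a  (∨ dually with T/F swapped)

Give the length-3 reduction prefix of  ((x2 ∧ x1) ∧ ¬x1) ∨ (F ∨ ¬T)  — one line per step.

Answer: after 3 steps: (x2 ∧ x1) ∧ ¬x1

Reduction:
  start: ((x2 ∧ x1) ∧ ¬x1) ∨ (F ∨ ¬T)
  →1  ((x2 ∧ x1) ∧ ¬x1) ∨ ¬T
  →2  ((x2 ∧ x1) ∧ ¬x1) ∨ F
  →3  (x2 ∧ x1) ∧ ¬x1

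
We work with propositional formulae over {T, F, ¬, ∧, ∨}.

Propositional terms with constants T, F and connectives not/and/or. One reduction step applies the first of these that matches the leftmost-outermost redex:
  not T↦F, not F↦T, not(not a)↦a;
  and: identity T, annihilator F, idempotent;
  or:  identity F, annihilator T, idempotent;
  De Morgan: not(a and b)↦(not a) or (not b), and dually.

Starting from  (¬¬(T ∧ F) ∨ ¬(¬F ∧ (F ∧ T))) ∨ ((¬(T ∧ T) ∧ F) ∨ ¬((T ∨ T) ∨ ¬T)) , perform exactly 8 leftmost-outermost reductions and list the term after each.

  start: (¬¬(T ∧ F) ∨ ¬(¬F ∧ (F ∧ T))) ∨ ((¬(T ∧ T) ∧ F) ∨ ¬((T ∨ T) ∨ ¬T))
  step 1: ((T ∧ F) ∨ ¬(¬F ∧ (F ∧ T))) ∨ ((¬(T ∧ T) ∧ F) ∨ ¬((T ∨ T) ∨ ¬T))
  step 2: (F ∨ ¬(¬F ∧ (F ∧ T))) ∨ ((¬(T ∧ T) ∧ F) ∨ ¬((T ∨ T) ∨ ¬T))
  step 3: ¬(¬F ∧ (F ∧ T)) ∨ ((¬(T ∧ T) ∧ F) ∨ ¬((T ∨ T) ∨ ¬T))
  step 4: (¬¬F ∨ ¬(F ∧ T)) ∨ ((¬(T ∧ T) ∧ F) ∨ ¬((T ∨ T) ∨ ¬T))
  step 5: (F ∨ ¬(F ∧ T)) ∨ ((¬(T ∧ T) ∧ F) ∨ ¬((T ∨ T) ∨ ¬T))
  step 6: ¬(F ∧ T) ∨ ((¬(T ∧ T) ∧ F) ∨ ¬((T ∨ T) ∨ ¬T))
  step 7: (¬F ∨ ¬T) ∨ ((¬(T ∧ T) ∧ F) ∨ ¬((T ∨ T) ∨ ¬T))
  step 8: (T ∨ ¬T) ∨ ((¬(T ∧ T) ∧ F) ∨ ¬((T ∨ T) ∨ ¬T))

Answer: after 8 steps: (T ∨ ¬T) ∨ ((¬(T ∧ T) ∧ F) ∨ ¬((T ∨ T) ∨ ¬T))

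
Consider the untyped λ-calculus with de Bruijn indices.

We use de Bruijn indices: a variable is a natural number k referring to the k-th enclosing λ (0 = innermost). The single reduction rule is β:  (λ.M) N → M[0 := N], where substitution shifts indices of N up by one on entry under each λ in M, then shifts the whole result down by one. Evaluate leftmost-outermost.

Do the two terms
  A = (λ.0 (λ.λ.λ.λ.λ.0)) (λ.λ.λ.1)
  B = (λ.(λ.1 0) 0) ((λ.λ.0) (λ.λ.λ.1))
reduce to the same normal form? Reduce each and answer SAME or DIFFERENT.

Answer: DIFFERENT — A ⇓ λ.λ.1, B ⇓ λ.0

Working:
Term A:
  start: (λ.0 (λ.λ.λ.λ.λ.0)) (λ.λ.λ.1)
  →1  (λ.λ.λ.1) (λ.λ.λ.λ.λ.0)
  →2  λ.λ.1

Term B:
  start: (λ.(λ.1 0) 0) ((λ.λ.0) (λ.λ.λ.1))
  →1  (λ.(λ.λ.0) (λ.λ.λ.1) 0) ((λ.λ.0) (λ.λ.λ.1))
  →2  (λ.λ.0) (λ.λ.λ.1) ((λ.λ.0) (λ.λ.λ.1))
  →3  (λ.0) ((λ.λ.0) (λ.λ.λ.1))
  →4  (λ.λ.0) (λ.λ.λ.1)
  →5  λ.0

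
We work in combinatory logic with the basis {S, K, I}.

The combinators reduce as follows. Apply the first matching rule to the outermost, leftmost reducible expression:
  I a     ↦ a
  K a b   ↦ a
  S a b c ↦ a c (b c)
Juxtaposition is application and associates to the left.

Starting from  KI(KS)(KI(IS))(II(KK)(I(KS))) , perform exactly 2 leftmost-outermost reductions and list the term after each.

Answer: after 2 steps: KI(IS)(II(KK)(I(KS)))

Derivation:
  start: KI(KS)(KI(IS))(II(KK)(I(KS)))
  [1] I(KI(IS))(II(KK)(I(KS)))
  [2] KI(IS)(II(KK)(I(KS)))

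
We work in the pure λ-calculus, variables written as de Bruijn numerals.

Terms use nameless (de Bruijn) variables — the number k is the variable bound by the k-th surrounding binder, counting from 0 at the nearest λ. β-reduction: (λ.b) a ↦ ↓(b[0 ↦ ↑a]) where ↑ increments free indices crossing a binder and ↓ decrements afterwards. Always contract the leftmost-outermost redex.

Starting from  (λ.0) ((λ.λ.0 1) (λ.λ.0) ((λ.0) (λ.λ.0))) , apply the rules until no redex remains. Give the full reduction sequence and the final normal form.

Answer: normal form = λ.0  (in 5 steps)

Reduction:
  start: (λ.0) ((λ.λ.0 1) (λ.λ.0) ((λ.0) (λ.λ.0)))
  →1  (λ.λ.0 1) (λ.λ.0) ((λ.0) (λ.λ.0))
  →2  (λ.0 (λ.λ.0)) ((λ.0) (λ.λ.0))
  →3  (λ.0) (λ.λ.0) (λ.λ.0)
  →4  (λ.λ.0) (λ.λ.0)
  →5  λ.0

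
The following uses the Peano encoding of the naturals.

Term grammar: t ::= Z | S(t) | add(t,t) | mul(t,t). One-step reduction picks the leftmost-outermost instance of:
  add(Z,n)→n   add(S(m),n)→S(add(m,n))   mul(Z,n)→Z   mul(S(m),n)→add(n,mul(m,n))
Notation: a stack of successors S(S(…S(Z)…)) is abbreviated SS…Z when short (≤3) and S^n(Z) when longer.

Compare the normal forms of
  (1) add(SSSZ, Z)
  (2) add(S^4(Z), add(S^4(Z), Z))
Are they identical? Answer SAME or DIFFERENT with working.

Term A:
  start: add(SSSZ, Z)
  step 1: S(add(SSZ, Z))
  step 2: S(S(add(SZ, Z)))
  step 3: S(S(S(add(Z, Z))))
  step 4: SSSZ

Term B:
  start: add(S^4(Z), add(S^4(Z), Z))
  step 1: S(add(SSSZ, add(S^4(Z), Z)))
  step 2: S(S(add(SSZ, add(S^4(Z), Z))))
  step 3: S(S(S(add(SZ, add(S^4(Z), Z)))))
  step 4: S(S(S(S(add(Z, add(S^4(Z), Z))))))
  step 5: S(S(S(S(add(S^4(Z), Z)))))
  step 6: S(S(S(S(S(add(SSSZ, Z))))))
  step 7: S(S(S(S(S(S(add(SSZ, Z)))))))
  step 8: S(S(S(S(S(S(S(add(SZ, Z))))))))
  step 9: S(S(S(S(S(S(S(S(add(Z, Z)))))))))
  step 10: S^8(Z)

Answer: DIFFERENT — A ⇓ SSSZ, B ⇓ S^8(Z)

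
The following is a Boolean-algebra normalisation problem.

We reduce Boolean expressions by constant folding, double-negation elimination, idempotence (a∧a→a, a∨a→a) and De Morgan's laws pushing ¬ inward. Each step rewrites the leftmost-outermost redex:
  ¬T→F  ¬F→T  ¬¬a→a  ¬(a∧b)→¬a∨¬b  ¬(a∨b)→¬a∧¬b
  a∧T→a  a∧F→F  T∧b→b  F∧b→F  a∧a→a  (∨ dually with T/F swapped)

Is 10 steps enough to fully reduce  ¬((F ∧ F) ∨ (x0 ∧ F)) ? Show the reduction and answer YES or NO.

Answer: YES — reaches normal form T in 8 ≤ 10 steps

Reduction:
  start: ¬((F ∧ F) ∨ (x0 ∧ F))
  →1  ¬(F ∧ F) ∧ ¬(x0 ∧ F)
  →2  (¬F ∨ ¬F) ∧ ¬(x0 ∧ F)
  →3  ¬F ∧ ¬(x0 ∧ F)
  →4  T ∧ ¬(x0 ∧ F)
  →5  ¬(x0 ∧ F)
  →6  ¬x0 ∨ ¬F
  →7  ¬x0 ∨ T
  →8  T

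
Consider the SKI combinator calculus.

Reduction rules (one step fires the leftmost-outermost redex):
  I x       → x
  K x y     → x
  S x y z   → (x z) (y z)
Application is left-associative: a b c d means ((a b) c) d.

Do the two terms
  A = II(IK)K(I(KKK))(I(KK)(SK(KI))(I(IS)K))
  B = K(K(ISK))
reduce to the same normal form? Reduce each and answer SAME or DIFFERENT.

Answer: SAME — A ⇓ K(K(SK)), B ⇓ K(K(SK))

Working:
Term A:
  start: II(IK)K(I(KKK))(I(KK)(SK(KI))(I(IS)K))
  →1  I(IK)K(I(KKK))(I(KK)(SK(KI))(I(IS)K))
  →2  IKK(I(KKK))(I(KK)(SK(KI))(I(IS)K))
  →3  KK(I(KKK))(I(KK)(SK(KI))(I(IS)K))
  →4  K(I(KK)(SK(KI))(I(IS)K))
  →5  K(KK(SK(KI))(I(IS)K))
  →6  K(K(I(IS)K))
  →7  K(K(ISK))
  →8  K(K(SK))

Term B:
  start: K(K(ISK))
  →1  K(K(SK))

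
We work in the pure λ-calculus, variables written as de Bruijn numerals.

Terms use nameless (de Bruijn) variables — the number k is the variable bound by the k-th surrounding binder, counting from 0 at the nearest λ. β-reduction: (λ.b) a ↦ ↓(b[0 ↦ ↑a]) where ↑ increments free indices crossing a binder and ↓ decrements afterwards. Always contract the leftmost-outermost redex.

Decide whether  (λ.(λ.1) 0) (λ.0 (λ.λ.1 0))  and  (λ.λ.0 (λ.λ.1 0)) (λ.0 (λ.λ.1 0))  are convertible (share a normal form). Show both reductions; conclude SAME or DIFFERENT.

Term A:
  start: (λ.(λ.1) 0) (λ.0 (λ.λ.1 0))
  step 1: (λ.λ.0 (λ.λ.1 0)) (λ.0 (λ.λ.1 0))
  step 2: λ.0 (λ.λ.1 0)

Term B:
  start: (λ.λ.0 (λ.λ.1 0)) (λ.0 (λ.λ.1 0))
  step 1: λ.0 (λ.λ.1 0)

Answer: SAME — A ⇓ λ.0 (λ.λ.1 0), B ⇓ λ.0 (λ.λ.1 0)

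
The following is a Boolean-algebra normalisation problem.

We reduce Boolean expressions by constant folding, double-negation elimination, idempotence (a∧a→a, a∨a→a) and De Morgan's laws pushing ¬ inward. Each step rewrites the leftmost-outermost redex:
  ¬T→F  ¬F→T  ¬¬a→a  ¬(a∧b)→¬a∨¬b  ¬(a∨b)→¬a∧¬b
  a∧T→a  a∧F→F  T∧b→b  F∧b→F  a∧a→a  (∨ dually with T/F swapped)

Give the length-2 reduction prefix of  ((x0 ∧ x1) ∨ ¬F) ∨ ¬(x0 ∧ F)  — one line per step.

Answer: after 2 steps: T ∨ ¬(x0 ∧ F)

Working:
  start: ((x0 ∧ x1) ∨ ¬F) ∨ ¬(x0 ∧ F)
  →1  ((x0 ∧ x1) ∨ T) ∨ ¬(x0 ∧ F)
  →2  T ∨ ¬(x0 ∧ F)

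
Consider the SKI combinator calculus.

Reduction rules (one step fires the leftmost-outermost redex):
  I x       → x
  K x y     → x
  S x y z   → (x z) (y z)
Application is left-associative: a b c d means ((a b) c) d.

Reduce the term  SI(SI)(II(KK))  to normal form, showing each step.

  start: SI(SI)(II(KK))
  →1  I(II(KK))(SI(II(KK)))
  →2  II(KK)(SI(II(KK)))
  →3  I(KK)(SI(II(KK)))
  →4  KK(SI(II(KK)))
  →5  K

Answer: normal form = K  (in 5 steps)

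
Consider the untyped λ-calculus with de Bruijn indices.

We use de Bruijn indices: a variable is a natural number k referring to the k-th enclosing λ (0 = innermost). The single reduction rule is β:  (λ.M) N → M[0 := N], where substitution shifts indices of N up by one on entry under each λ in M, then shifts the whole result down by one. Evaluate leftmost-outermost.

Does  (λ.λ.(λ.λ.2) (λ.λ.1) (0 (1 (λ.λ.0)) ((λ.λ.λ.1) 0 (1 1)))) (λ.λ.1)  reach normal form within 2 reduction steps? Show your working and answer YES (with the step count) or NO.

Answer: NO — after 2 steps the term is λ.(λ.1) (0 ((λ.λ.1) (λ.λ.0)) ((λ.λ.λ.1) 0 ((λ.λ.1) (λ.λ.1)))), not yet normal

Reduction:
  start: (λ.λ.(λ.λ.2) (λ.λ.1) (0 (1 (λ.λ.0)) ((λ.λ.λ.1) 0 (1 1)))) (λ.λ.1)
  [1] λ.(λ.λ.2) (λ.λ.1) (0 ((λ.λ.1) (λ.λ.0)) ((λ.λ.λ.1) 0 ((λ.λ.1) (λ.λ.1))))
  [2] λ.(λ.1) (0 ((λ.λ.1) (λ.λ.0)) ((λ.λ.λ.1) 0 ((λ.λ.1) (λ.λ.1))))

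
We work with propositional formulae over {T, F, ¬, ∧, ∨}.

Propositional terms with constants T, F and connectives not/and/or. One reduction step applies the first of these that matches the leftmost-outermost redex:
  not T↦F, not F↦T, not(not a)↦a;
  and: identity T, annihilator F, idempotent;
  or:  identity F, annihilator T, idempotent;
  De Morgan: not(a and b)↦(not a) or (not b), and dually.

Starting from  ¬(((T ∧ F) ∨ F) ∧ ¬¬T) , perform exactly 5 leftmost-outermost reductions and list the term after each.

Answer: after 5 steps: (¬F ∧ ¬F) ∨ ¬¬¬T

Derivation:
  start: ¬(((T ∧ F) ∨ F) ∧ ¬¬T)
  →1  ¬((T ∧ F) ∨ F) ∨ ¬¬¬T
  →2  (¬(T ∧ F) ∧ ¬F) ∨ ¬¬¬T
  →3  ((¬T ∨ ¬F) ∧ ¬F) ∨ ¬¬¬T
  →4  ((F ∨ ¬F) ∧ ¬F) ∨ ¬¬¬T
  →5  (¬F ∧ ¬F) ∨ ¬¬¬T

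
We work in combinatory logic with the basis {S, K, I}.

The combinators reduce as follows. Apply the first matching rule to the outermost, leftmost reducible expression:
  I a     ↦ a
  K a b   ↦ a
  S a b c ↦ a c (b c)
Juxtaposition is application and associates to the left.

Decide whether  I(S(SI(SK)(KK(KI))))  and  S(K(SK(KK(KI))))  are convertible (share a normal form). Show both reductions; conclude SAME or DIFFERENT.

Term A:
  start: I(S(SI(SK)(KK(KI))))
  →1  S(SI(SK)(KK(KI)))
  →2  S(I(KK(KI))(SK(KK(KI))))
  →3  S(KK(KI)(SK(KK(KI))))
  →4  S(K(SK(KK(KI))))
  →5  S(K(SKK))

Term B:
  start: S(K(SK(KK(KI))))
  →1  S(K(SKK))

Answer: SAME — A ⇓ S(K(SKK)), B ⇓ S(K(SKK))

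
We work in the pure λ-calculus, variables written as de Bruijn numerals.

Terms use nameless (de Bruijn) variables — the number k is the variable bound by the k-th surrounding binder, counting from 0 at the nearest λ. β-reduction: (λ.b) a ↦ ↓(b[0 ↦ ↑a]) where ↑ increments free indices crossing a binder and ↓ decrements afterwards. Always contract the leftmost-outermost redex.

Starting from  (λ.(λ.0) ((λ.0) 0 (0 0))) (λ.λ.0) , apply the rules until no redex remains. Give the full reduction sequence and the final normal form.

Answer: normal form = λ.0  (in 4 steps)

Derivation:
  start: (λ.(λ.0) ((λ.0) 0 (0 0))) (λ.λ.0)
  [1] (λ.0) ((λ.0) (λ.λ.0) ((λ.λ.0) (λ.λ.0)))
  [2] (λ.0) (λ.λ.0) ((λ.λ.0) (λ.λ.0))
  [3] (λ.λ.0) ((λ.λ.0) (λ.λ.0))
  [4] λ.0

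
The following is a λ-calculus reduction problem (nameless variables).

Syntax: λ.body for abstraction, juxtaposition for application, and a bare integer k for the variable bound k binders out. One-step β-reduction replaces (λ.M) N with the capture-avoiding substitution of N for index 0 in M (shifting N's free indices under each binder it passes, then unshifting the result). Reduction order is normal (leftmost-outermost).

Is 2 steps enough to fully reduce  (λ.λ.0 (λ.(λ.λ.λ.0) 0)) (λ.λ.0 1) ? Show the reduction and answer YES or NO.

  start: (λ.λ.0 (λ.(λ.λ.λ.0) 0)) (λ.λ.0 1)
  [1] λ.0 (λ.(λ.λ.λ.0) 0)
  [2] λ.0 (λ.λ.λ.0)

Answer: YES — reaches normal form λ.0 (λ.λ.λ.0) in 2 ≤ 2 steps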